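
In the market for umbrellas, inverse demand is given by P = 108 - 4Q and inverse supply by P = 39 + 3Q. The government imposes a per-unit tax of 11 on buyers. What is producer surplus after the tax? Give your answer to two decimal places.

Pre-tax equilibrium: 108 - 4Q = 39 + 3Q gives Q* = 9.8571, P* = 68.5714.
A tax on buyers shifts demand down by 11: (108 - 11) - 4Q = 39 + 3Q, so Q_t = 8.2857. Buyers pay P_b = 74.8571; sellers receive P_s = P_b - 11 = 63.8571.
PS = (1/2)(Q_t)(P_s - 39) = (1/2)(8.2857)(24.8571) = 102.9796.

102.98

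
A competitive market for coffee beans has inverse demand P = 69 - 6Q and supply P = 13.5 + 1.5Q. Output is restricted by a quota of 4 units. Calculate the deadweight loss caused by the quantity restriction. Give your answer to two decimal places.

43.35

Unrestricted equilibrium: Q* = (69 - 13.5)/(6 + 1.5) = 7.4.
At Q = 4 the demand price is 69 - 6(4) = 45 and the supply price is 13.5 + 1.5(4) = 19.5.
Deadweight loss is the triangle between the curves from 4 to 7.4: (1/2)(45 - 19.5)(7.4 - 4) = 43.35.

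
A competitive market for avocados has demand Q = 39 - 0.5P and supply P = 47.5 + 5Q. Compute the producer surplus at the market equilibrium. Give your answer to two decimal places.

Rewriting demand in inverse form: P = 78 - 2Q.
Setting demand equal to supply, 30.5 = 7Q, so Q* = 4.3571 and P* = 69.2857.
Producer surplus is the triangle above supply below P*: (1/2)(4.3571)(69.2857 - 47.5) = (1/2)(4.3571)(21.7857) = 47.4617.

47.46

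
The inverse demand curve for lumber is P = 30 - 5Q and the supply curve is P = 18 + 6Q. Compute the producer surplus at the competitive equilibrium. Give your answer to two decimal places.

Set 30 - 5Q = 18 + 6Q, which gives 12 = 11Q, so Q* = 1.0909 and P* = 30 - 5(1.0909) = 24.5455.
The supply curve's price intercept is 18, so PS = (1/2)(Q*)(P* - 18) = (1/2)(1.0909)(6.5455) = 3.5702.

3.57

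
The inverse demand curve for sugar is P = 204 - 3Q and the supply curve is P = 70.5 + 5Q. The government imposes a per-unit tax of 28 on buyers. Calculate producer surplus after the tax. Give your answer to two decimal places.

Pre-tax equilibrium: 204 - 3Q = 70.5 + 5Q gives Q* = 16.6875, P* = 153.9375.
With the tax, buyers' net willingness to pay falls by 28: (204 - 28) - 3Q = 70.5 + 5Q, so Q_t = 13.1875. Buyers pay P_b = 164.4375; sellers receive P_s = P_b - 28 = 136.4375.
Producer surplus is the triangle above supply below P_s: (1/2)(13.1875)(136.4375 - 70.5) = 434.7754.

434.78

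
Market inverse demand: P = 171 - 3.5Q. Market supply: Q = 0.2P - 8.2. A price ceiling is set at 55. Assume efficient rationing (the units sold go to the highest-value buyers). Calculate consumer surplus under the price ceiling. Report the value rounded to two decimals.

311.08

Rewriting supply in inverse form: P = 41 + 5Q.
Without the control, 171 - 3.5Q = 41 + 5Q so Q* = 15.2941 and P* = 117.4706.
At the ceiling price 55, quantity supplied is (55 - 41)/5 = 2.8; supply is the short side, so Q = 2.8 trades at P = 55.
The demand price at Q = 2.8 is 161.2. CS is the trapezoid between demand and 55 over [0, 2.8]: (1/2)[(171 - 55) + (161.2 - 55)](2.8) = 311.08.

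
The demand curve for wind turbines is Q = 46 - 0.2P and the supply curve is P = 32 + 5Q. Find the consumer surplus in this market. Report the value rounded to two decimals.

980.10

Rewriting demand in inverse form: P = 230 - 5Q.
Setting demand equal to supply, 198 = 10Q, so Q* = 19.8 and P* = 131.
Consumer surplus is the triangle under demand above P*: (1/2)(19.8)(230 - 131) = (1/2)(19.8)(99) = 980.1.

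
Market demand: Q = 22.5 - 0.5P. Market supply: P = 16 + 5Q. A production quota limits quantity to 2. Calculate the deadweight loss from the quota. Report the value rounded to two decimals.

Rewriting demand in inverse form: P = 45 - 2Q.
Unrestricted equilibrium: Q* = (45 - 16)/(2 + 5) = 4.1429.
At Q = 2 the demand price is 45 - 2(2) = 41 and the supply price is 16 + 5(2) = 26.
Deadweight loss is the triangle between the curves from 2 to 4.1429: (1/2)(41 - 26)(4.1429 - 2) = 16.0714.

16.07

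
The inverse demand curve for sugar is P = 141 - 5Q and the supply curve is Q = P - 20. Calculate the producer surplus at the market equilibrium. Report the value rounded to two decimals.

203.35

Rewriting supply in inverse form: P = 20 + Q.
Set 141 - 5Q = 20 + Q, which gives 121 = 6Q, so Q* = 20.1667 and P* = 141 - 5(20.1667) = 40.1667.
The supply curve's price intercept is 20, so PS = (1/2)(Q*)(P* - 20) = (1/2)(20.1667)(20.1667) = 203.3472.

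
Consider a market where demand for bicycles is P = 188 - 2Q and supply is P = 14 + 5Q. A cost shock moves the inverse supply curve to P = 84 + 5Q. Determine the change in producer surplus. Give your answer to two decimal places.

-992.86

Initial equilibrium: Q_0 = 24.8571, P_0 = 138.2857; CS_0 = (1/2)(24.8571)(49.7143) = 617.8776, PS_0 = (1/2)(24.8571)(124.2857) = 1544.6939.
New equilibrium: 188 - 2Q = 84 + 5Q gives Q_1 = 14.8571, P_1 = 158.2857; CS_1 = 220.7347, PS_1 = 551.8367.
Change in producer surplus = 551.8367 - 1544.6939 = -992.8571.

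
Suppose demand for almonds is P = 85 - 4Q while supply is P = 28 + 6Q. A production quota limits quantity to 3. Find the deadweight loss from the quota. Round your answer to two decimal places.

36.45

Unrestricted equilibrium: Q* = (85 - 28)/(4 + 6) = 5.7.
At Q = 3 the demand price is 85 - 4(3) = 73 and the supply price is 28 + 6(3) = 46.
Deadweight loss is the triangle between the curves from 3 to 5.7: (1/2)(73 - 46)(5.7 - 3) = 36.45.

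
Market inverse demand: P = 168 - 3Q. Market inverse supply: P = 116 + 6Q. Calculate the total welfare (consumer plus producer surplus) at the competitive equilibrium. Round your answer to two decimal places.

150.22

Setting demand equal to supply, 52 = 9Q, so Q* = 5.7778 and P* = 150.6667.
CS = (1/2)(5.7778)(17.3333) = 50.0741 and PS = (1/2)(5.7778)(34.6667) = 100.1481, so total surplus = 150.2222.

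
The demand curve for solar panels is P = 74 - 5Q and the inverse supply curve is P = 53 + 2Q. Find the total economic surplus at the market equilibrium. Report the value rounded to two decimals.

31.50

Equilibrium: 74 - 5Q = 53 + 2Q, so Q* = 3 and P* = 59.
Total surplus is the full triangle between the curves from 0 to Q*: (1/2)(3)(74 - 53) = 31.5.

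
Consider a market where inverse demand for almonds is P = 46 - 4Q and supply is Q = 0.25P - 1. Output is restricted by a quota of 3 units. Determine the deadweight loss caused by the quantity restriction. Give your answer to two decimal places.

20.25

Rewriting supply in inverse form: P = 4 + 4Q.
Without the quota, 46 - 4Q = 4 + 4Q gives Q* = 5.25.
At Q = 3 the demand price is 46 - 4(3) = 34 and the supply price is 4 + 4(3) = 16.
Deadweight loss is the triangle between the curves from 3 to 5.25: (1/2)(34 - 16)(5.25 - 3) = 20.25.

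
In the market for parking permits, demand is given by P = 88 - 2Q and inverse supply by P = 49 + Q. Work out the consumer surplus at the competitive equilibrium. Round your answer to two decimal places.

Set 88 - 2Q = 49 + Q, which gives 39 = 3Q, so Q* = 13 and P* = 88 - 2(13) = 62.
CS is the area between the demand curve and P* from 0 to Q*: (1/2)(13)(26) = 169.

169.00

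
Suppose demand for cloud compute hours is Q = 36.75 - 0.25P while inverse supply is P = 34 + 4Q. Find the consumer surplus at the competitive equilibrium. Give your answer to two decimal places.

399.03

Rewriting demand in inverse form: P = 147 - 4Q.
Set 147 - 4Q = 34 + 4Q, which gives 113 = 8Q, so Q* = 14.125 and P* = 147 - 4(14.125) = 90.5.
Consumer surplus is the triangle under demand above P*: (1/2)(14.125)(147 - 90.5) = (1/2)(14.125)(56.5) = 399.0312.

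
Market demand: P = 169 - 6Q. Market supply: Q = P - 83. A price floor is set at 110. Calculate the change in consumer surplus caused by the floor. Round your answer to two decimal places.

Rewriting supply in inverse form: P = 83 + Q.
Without the control, 169 - 6Q = 83 + Q so Q* = 12.2857 and P* = 95.2857.
At the floor price 110, quantity demanded is (169 - 110)/6 = 9.8333; demand is the short side, so Q = 9.8333 trades at P = 110.
CS goes from (1/2)(12.2857)(73.7143) = 452.8163 to 290.0833 (computed as (169 - 110)(9.8333) - (1/2)(6)(9.8333)^2), a change of -162.733.

-162.73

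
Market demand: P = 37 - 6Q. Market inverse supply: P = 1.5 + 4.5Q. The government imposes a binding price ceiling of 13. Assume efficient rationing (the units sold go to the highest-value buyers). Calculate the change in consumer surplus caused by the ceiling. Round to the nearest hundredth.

Free-market equilibrium: 37 - 6Q = 1.5 + 4.5Q gives Q* = 3.381, P* = 16.7143.
At P = 13, sellers supply (13 - 1.5)/4.5 = 2.5556 while buyers want more, so the quantity traded is 2.5556 at price 13.
CS goes from (1/2)(3.381)(20.2857) = 34.2925 to 41.7407 (computed as (37 - 13)(2.5556) - (1/2)(6)(2.5556)^2), a change of 7.4482.

7.45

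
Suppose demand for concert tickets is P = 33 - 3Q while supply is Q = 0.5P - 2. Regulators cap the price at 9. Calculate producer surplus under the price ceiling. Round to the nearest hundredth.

6.25

Rewriting supply in inverse form: P = 4 + 2Q.
Without the control, 33 - 3Q = 4 + 2Q so Q* = 5.8 and P* = 15.6.
At P = 9, sellers supply (9 - 4)/2 = 2.5 while buyers want more, so the quantity traded is 2.5 at price 9.
PS is the triangle above supply below 9: (1/2)(2.5)(9 - 4) = 6.25.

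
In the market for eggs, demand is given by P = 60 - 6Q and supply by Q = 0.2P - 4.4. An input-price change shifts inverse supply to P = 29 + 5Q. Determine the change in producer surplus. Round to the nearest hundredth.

Rewriting supply in inverse form: P = 22 + 5Q.
Initial equilibrium: Q_0 = 3.4545, P_0 = 39.2727; CS_0 = (1/2)(3.4545)(20.7273) = 35.8017, PS_0 = (1/2)(3.4545)(17.2727) = 29.8347.
New equilibrium: 60 - 6Q = 29 + 5Q gives Q_1 = 2.8182, P_1 = 43.0909; CS_1 = 23.8264, PS_1 = 19.8554.
Change in producer surplus = 19.8554 - 29.8347 = -9.9793.

-9.98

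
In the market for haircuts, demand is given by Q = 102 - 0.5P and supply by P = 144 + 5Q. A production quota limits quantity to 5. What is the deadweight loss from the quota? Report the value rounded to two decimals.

Rewriting demand in inverse form: P = 204 - 2Q.
Without the quota, 204 - 2Q = 144 + 5Q gives Q* = 8.5714.
At Q = 5 the demand price is 204 - 2(5) = 194 and the supply price is 144 + 5(5) = 169.
DWL = (1/2)(gap between curves at 5) x (Q* - 5) = (1/2)(25)(3.5714) = 44.6429.

44.64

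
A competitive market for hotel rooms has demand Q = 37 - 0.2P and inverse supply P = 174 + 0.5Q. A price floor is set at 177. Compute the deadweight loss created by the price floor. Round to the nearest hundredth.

0.44

Rewriting demand in inverse form: P = 185 - 5Q.
Free-market equilibrium: 185 - 5Q = 174 + 0.5Q gives Q* = 2, P* = 175.
At P = 177, buyers demand (185 - 177)/5 = 1.6 while sellers would supply more, so the quantity traded is 1.6 at price 177.
At Q = 1.6 the demand price is 177 and the supply price is 174.8. Deadweight loss is the triangle between the curves from 1.6 to 2: (1/2)(177 - 174.8)(2 - 1.6) = 0.44.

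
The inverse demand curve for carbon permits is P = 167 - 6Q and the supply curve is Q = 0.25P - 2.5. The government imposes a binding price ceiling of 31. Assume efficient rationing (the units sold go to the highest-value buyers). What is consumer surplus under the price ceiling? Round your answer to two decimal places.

Rewriting supply in inverse form: P = 10 + 4Q.
Free-market equilibrium: 167 - 6Q = 10 + 4Q gives Q* = 15.7, P* = 72.8.
At the ceiling price 31, quantity supplied is (31 - 10)/4 = 5.25; supply is the short side, so Q = 5.25 trades at P = 31.
The demand price at Q = 5.25 is 135.5. CS is the trapezoid between demand and 31 over [0, 5.25]: (1/2)[(167 - 31) + (135.5 - 31)](5.25) = 631.3125.

631.31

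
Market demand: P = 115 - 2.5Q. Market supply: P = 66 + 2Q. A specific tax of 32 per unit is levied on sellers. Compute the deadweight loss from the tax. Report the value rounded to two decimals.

113.78

Pre-tax equilibrium: 115 - 2.5Q = 66 + 2Q gives Q* = 10.8889, P* = 87.7778.
With the tax, sellers need 32 more per unit: 115 - 2.5Q = 66 + 2Q + 32, so Q_t = 3.7778. Buyers pay P_b = 105.5556; sellers receive P_s = P_b - 32 = 73.5556.
Deadweight loss is the triangle between the curves from Q_t to Q*: (1/2)(10.8889 - 3.7778)(32) = 113.7778.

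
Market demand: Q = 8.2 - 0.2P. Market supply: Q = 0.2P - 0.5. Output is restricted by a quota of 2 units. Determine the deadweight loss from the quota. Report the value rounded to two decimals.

17.11

Rewriting demand in inverse form: P = 41 - 5Q.
Rewriting supply in inverse form: P = 2.5 + 5Q.
Without the quota, 41 - 5Q = 2.5 + 5Q gives Q* = 3.85.
At Q = 2 the demand price is 41 - 5(2) = 31 and the supply price is 2.5 + 5(2) = 12.5.
DWL = (1/2)(gap between curves at 2) x (Q* - 2) = (1/2)(18.5)(1.85) = 17.1125.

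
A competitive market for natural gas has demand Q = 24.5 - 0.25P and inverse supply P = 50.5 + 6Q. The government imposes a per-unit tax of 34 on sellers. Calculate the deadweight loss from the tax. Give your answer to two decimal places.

57.80

Rewriting demand in inverse form: P = 98 - 4Q.
Pre-tax equilibrium: 98 - 4Q = 50.5 + 6Q gives Q* = 4.75, P* = 79.
With the tax, sellers need 34 more per unit: 98 - 4Q = 50.5 + 6Q + 34, so Q_t = 1.35. Buyers pay P_b = 92.6; sellers receive P_s = P_b - 34 = 58.6.
Deadweight loss is the triangle between the curves from Q_t to Q*: (1/2)(4.75 - 1.35)(34) = 57.8.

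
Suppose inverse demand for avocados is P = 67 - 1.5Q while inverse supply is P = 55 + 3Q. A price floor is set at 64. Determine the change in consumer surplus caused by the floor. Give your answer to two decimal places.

Free-market equilibrium: 67 - 1.5Q = 55 + 3Q gives Q* = 2.6667, P* = 63.
At P = 64, buyers demand (67 - 64)/1.5 = 2 while sellers would supply more, so the quantity traded is 2 at price 64.
CS goes from (1/2)(2.6667)(4) = 5.3333 to 3 (computed as (67 - 64)(2) - (1/2)(1.5)(2)^2), a change of -2.3333.

-2.33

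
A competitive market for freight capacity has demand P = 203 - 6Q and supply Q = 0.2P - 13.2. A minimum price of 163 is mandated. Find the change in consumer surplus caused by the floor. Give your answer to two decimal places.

-332.01

Rewriting supply in inverse form: P = 66 + 5Q.
Free-market equilibrium: 203 - 6Q = 66 + 5Q gives Q* = 12.4545, P* = 128.2727.
At the floor price 163, quantity demanded is (203 - 163)/6 = 6.6667; demand is the short side, so Q = 6.6667 trades at P = 163.
CS goes from (1/2)(12.4545)(74.7273) = 465.3471 to 133.3333 (computed as (203 - 163)(6.6667) - (1/2)(6)(6.6667)^2), a change of -332.0138.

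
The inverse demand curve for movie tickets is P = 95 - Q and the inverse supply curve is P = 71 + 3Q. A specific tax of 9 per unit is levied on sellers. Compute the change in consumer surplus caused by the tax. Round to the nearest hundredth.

-10.97

Without the tax, 95 - Q = 71 + 3Q so Q* = 6 and P* = 89.
With the tax, sellers need 9 more per unit: 95 - Q = 71 + 3Q + 9, so Q_t = 3.75. Buyers pay P_b = 91.25; sellers receive P_s = P_b - 9 = 82.25.
CS falls from (1/2)(6)(6) = 18 to (1/2)(3.75)(3.75) = 7.0312, a change of -10.9688.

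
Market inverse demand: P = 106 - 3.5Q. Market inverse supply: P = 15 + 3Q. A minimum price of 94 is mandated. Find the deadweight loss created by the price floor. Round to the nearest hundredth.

Free-market equilibrium: 106 - 3.5Q = 15 + 3Q gives Q* = 14, P* = 57.
At the floor price 94, quantity demanded is (106 - 94)/3.5 = 3.4286; demand is the short side, so Q = 3.4286 trades at P = 94.
The lost-trades triangle has base Q* - 3.4286 = 10.5714 and height equal to the gap between the curves at Q = 3.4286, which is 94 - 25.2857 = 68.7143. DWL = (1/2)(10.5714)(68.7143) = 363.2041.

363.20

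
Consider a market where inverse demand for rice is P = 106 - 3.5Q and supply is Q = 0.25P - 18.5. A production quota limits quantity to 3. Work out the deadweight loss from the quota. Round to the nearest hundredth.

Rewriting supply in inverse form: P = 74 + 4Q.
Without the quota, 106 - 3.5Q = 74 + 4Q gives Q* = 4.2667.
At Q = 3 the demand price is 106 - 3.5(3) = 95.5 and the supply price is 74 + 4(3) = 86.
DWL = (1/2)(gap between curves at 3) x (Q* - 3) = (1/2)(9.5)(1.2667) = 6.0167.

6.02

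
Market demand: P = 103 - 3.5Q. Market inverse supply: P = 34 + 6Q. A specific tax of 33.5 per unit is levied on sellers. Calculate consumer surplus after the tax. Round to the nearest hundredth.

24.44

Pre-tax equilibrium: 103 - 3.5Q = 34 + 6Q gives Q* = 7.2632, P* = 77.5789.
A tax on sellers shifts supply up by 33.5: 103 - 3.5Q = 34 + 6Q + 33.5, so Q_t = 3.7368. Buyers pay P_b = 89.9211; sellers receive P_s = P_b - 33.5 = 56.4211.
CS = (1/2)(Q_t)(103 - P_b) = (1/2)(3.7368)(13.0789) = 24.437.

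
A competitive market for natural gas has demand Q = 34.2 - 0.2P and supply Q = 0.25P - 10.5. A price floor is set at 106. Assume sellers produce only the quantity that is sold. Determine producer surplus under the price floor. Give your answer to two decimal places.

494.00

Rewriting demand in inverse form: P = 171 - 5Q.
Rewriting supply in inverse form: P = 42 + 4Q.
Without the control, 171 - 5Q = 42 + 4Q so Q* = 14.3333 and P* = 99.3333.
At P = 106, buyers demand (171 - 106)/5 = 13 while sellers would supply more, so the quantity traded is 13 at price 106.
The supply price at Q = 13 is 94. PS is the trapezoid between 106 and supply over [0, 13]: (1/2)[(106 - 42) + (106 - 94)](13) = 494.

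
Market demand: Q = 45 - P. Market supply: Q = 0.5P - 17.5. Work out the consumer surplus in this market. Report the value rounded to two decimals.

5.56

Rewriting demand in inverse form: P = 45 - Q.
Rewriting supply in inverse form: P = 35 + 2Q.
Equilibrium: 45 - Q = 35 + 2Q, so Q* = 3.3333 and P* = 41.6667.
Consumer surplus is the triangle under demand above P*: (1/2)(3.3333)(45 - 41.6667) = (1/2)(3.3333)(3.3333) = 5.5556.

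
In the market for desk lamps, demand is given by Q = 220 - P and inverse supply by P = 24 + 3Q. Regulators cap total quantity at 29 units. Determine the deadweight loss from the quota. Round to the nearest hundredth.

800.00

Rewriting demand in inverse form: P = 220 - Q.
Without the quota, 220 - Q = 24 + 3Q gives Q* = 49.
At Q = 29 the demand price is 220 - (29) = 191 and the supply price is 24 + 3(29) = 111.
Deadweight loss is the triangle between the curves from 29 to 49: (1/2)(191 - 111)(49 - 29) = 800.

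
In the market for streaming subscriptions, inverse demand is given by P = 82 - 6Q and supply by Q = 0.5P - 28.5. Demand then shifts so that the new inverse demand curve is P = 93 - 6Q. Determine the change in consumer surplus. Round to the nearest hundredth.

Rewriting supply in inverse form: P = 57 + 2Q.
Initial equilibrium: Q_0 = 3.125, P_0 = 63.25; CS_0 = (1/2)(3.125)(18.75) = 29.2969, PS_0 = (1/2)(3.125)(6.25) = 9.7656.
New equilibrium: 93 - 6Q = 57 + 2Q gives Q_1 = 4.5, P_1 = 66; CS_1 = 60.75, PS_1 = 20.25.
Change in consumer surplus = 60.75 - 29.2969 = 31.4531.

31.45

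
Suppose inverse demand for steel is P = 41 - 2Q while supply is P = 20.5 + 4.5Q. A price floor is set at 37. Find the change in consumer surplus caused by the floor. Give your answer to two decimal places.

-5.95

Without the control, 41 - 2Q = 20.5 + 4.5Q so Q* = 3.1538 and P* = 34.6923.
At P = 37, buyers demand (41 - 37)/2 = 2 while sellers would supply more, so the quantity traded is 2 at price 37.
CS goes from (1/2)(3.1538)(6.3077) = 9.9467 to 4 (computed as (41 - 37)(2) - (1/2)(2)(2)^2), a change of -5.9467.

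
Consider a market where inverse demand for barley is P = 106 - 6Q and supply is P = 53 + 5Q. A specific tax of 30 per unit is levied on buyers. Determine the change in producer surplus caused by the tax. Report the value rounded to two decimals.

-47.11

Without the tax, 106 - 6Q = 53 + 5Q so Q* = 4.8182 and P* = 77.0909.
With the tax, buyers' net willingness to pay falls by 30: (106 - 30) - 6Q = 53 + 5Q, so Q_t = 2.0909. Buyers pay P_b = 93.4545; sellers receive P_s = P_b - 30 = 63.4545.
Producers lose the trapezoid between P_s and P* out to Q_t plus the triangle from Q_t to Q*: change in PS = 10.9298 - 58.0372 = -47.1074.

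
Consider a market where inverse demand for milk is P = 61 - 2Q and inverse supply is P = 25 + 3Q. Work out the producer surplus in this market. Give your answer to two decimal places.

Set 61 - 2Q = 25 + 3Q, which gives 36 = 5Q, so Q* = 7.2 and P* = 61 - 2(7.2) = 46.6.
PS is the area between P* and the supply curve from 0 to Q*: (1/2)(7.2)(21.6) = 77.76.

77.76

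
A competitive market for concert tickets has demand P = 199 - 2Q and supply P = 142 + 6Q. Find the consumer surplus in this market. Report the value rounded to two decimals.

Setting demand equal to supply, 57 = 8Q, so Q* = 7.125 and P* = 184.75.
The demand choke price is 199, so CS = (1/2)(Q*)(199 - P*) = (1/2)(7.125)(14.25) = 50.7656.

50.77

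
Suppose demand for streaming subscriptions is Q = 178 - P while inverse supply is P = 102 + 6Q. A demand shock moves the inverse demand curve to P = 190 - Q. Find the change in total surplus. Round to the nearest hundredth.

Rewriting demand in inverse form: P = 178 - Q.
Initial equilibrium: Q_0 = 10.8571, P_0 = 167.1429; CS_0 = (1/2)(10.8571)(10.8571) = 58.9388, PS_0 = (1/2)(10.8571)(65.1429) = 353.6327.
New equilibrium: 190 - Q = 102 + 6Q gives Q_1 = 12.5714, P_1 = 177.4286; CS_1 = 79.0204, PS_1 = 474.1224.
Change in total surplus = (79.0204 + 474.1224) - (58.9388 + 353.6327) = 140.5714.

140.57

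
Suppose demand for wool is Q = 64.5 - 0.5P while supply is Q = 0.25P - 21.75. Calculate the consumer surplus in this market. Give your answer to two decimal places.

49.00

Rewriting demand in inverse form: P = 129 - 2Q.
Rewriting supply in inverse form: P = 87 + 4Q.
Set 129 - 2Q = 87 + 4Q, which gives 42 = 6Q, so Q* = 7 and P* = 129 - 2(7) = 115.
The demand choke price is 129, so CS = (1/2)(Q*)(129 - P*) = (1/2)(7)(14) = 49.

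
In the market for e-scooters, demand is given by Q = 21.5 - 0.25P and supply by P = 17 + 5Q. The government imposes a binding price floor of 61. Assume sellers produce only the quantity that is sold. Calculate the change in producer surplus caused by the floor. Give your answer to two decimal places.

30.40

Rewriting demand in inverse form: P = 86 - 4Q.
Free-market equilibrium: 86 - 4Q = 17 + 5Q gives Q* = 7.6667, P* = 55.3333.
At the floor price 61, quantity demanded is (86 - 61)/4 = 6.25; demand is the short side, so Q = 6.25 trades at P = 61.
PS goes from (1/2)(7.6667)(38.3333) = 146.9444 to 177.3438 (computed as (61 - 17)(6.25) - (1/2)(5)(6.25)^2), a change of 30.3993.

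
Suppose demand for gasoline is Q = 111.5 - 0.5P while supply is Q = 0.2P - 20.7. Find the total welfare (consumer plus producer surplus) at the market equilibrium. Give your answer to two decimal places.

Rewriting demand in inverse form: P = 223 - 2Q.
Rewriting supply in inverse form: P = 103.5 + 5Q.
Setting demand equal to supply, 119.5 = 7Q, so Q* = 17.0714 and P* = 188.8571.
CS = (1/2)(17.0714)(34.1429) = 291.4337 and PS = (1/2)(17.0714)(85.3571) = 728.5842, so total surplus = 1020.0179.

1020.02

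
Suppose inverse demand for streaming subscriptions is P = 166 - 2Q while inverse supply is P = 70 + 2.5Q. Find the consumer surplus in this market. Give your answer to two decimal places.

455.11

Equilibrium: 166 - 2Q = 70 + 2.5Q, so Q* = 21.3333 and P* = 123.3333.
Consumer surplus is the triangle under demand above P*: (1/2)(21.3333)(166 - 123.3333) = (1/2)(21.3333)(42.6667) = 455.1111.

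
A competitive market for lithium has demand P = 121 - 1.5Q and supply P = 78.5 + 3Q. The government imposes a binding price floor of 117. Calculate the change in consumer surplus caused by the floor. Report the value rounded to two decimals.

Without the control, 121 - 1.5Q = 78.5 + 3Q so Q* = 9.4444 and P* = 106.8333.
At the floor price 117, quantity demanded is (121 - 117)/1.5 = 2.6667; demand is the short side, so Q = 2.6667 trades at P = 117.
CS goes from (1/2)(9.4444)(14.1667) = 66.8981 to 5.3333 (computed as (121 - 117)(2.6667) - (1/2)(1.5)(2.6667)^2), a change of -61.5648.

-61.56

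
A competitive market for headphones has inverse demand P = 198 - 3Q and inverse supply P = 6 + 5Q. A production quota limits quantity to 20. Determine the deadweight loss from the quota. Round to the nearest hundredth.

64.00

Unrestricted equilibrium: Q* = (198 - 6)/(3 + 5) = 24.
At Q = 20 the demand price is 198 - 3(20) = 138 and the supply price is 6 + 5(20) = 106.
Deadweight loss is the triangle between the curves from 20 to 24: (1/2)(138 - 106)(24 - 20) = 64.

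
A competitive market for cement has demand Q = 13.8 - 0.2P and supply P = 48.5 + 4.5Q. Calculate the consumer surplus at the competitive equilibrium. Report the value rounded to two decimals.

Rewriting demand in inverse form: P = 69 - 5Q.
Set 69 - 5Q = 48.5 + 4.5Q, which gives 20.5 = 9.5Q, so Q* = 2.1579 and P* = 69 - 5(2.1579) = 58.2105.
The demand choke price is 69, so CS = (1/2)(Q*)(69 - P*) = (1/2)(2.1579)(10.7895) = 11.6413.

11.64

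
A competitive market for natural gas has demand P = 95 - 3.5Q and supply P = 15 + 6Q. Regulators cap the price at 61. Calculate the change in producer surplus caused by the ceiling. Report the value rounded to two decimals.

-36.41

Free-market equilibrium: 95 - 3.5Q = 15 + 6Q gives Q* = 8.4211, P* = 65.5263.
At P = 61, sellers supply (61 - 15)/6 = 7.6667 while buyers want more, so the quantity traded is 7.6667 at price 61.
PS goes from (1/2)(8.4211)(50.5263) = 212.7424 to 176.3333 (computed as (61 - 15)(7.6667) - (1/2)(6)(7.6667)^2), a change of -36.409.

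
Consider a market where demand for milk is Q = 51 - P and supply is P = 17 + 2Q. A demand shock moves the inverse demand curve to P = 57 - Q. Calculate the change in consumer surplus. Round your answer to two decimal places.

24.67

Rewriting demand in inverse form: P = 51 - Q.
Initial equilibrium: Q_0 = 11.3333, P_0 = 39.6667; CS_0 = (1/2)(11.3333)(11.3333) = 64.2222, PS_0 = (1/2)(11.3333)(22.6667) = 128.4444.
New equilibrium: 57 - Q = 17 + 2Q gives Q_1 = 13.3333, P_1 = 43.6667; CS_1 = 88.8889, PS_1 = 177.7778.
Change in consumer surplus = 88.8889 - 64.2222 = 24.6667.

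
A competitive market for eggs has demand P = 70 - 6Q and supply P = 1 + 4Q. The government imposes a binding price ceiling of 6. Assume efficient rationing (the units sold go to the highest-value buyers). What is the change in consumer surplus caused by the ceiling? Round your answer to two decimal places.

-67.52

Without the control, 70 - 6Q = 1 + 4Q so Q* = 6.9 and P* = 28.6.
At the ceiling price 6, quantity supplied is (6 - 1)/4 = 1.25; supply is the short side, so Q = 1.25 trades at P = 6.
CS goes from (1/2)(6.9)(41.4) = 142.83 to 75.3125 (computed as (70 - 6)(1.25) - (1/2)(6)(1.25)^2), a change of -67.5175.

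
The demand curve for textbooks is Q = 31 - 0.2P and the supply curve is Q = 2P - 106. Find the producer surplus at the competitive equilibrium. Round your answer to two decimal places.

Rewriting demand in inverse form: P = 155 - 5Q.
Rewriting supply in inverse form: P = 53 + 0.5Q.
Setting demand equal to supply, 102 = 5.5Q, so Q* = 18.5455 and P* = 62.2727.
PS is the area between P* and the supply curve from 0 to Q*: (1/2)(18.5455)(9.2727) = 85.9835.

85.98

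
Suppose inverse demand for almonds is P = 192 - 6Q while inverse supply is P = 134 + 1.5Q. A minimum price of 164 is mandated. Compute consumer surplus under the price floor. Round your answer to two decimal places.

65.33

Without the control, 192 - 6Q = 134 + 1.5Q so Q* = 7.7333 and P* = 145.6.
At the floor price 164, quantity demanded is (192 - 164)/6 = 4.6667; demand is the short side, so Q = 4.6667 trades at P = 164.
CS is the triangle under demand above 164: (1/2)(4.6667)(192 - 164) = 65.3333.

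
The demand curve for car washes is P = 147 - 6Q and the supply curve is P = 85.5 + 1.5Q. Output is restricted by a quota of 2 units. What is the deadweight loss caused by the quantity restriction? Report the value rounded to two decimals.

Without the quota, 147 - 6Q = 85.5 + 1.5Q gives Q* = 8.2.
At Q = 2 the demand price is 147 - 6(2) = 135 and the supply price is 85.5 + 1.5(2) = 88.5.
DWL = (1/2)(gap between curves at 2) x (Q* - 2) = (1/2)(46.5)(6.2) = 144.15.

144.15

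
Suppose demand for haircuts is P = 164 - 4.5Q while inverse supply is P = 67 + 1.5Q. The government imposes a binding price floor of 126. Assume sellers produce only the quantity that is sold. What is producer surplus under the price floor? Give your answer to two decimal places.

444.74

Without the control, 164 - 4.5Q = 67 + 1.5Q so Q* = 16.1667 and P* = 91.25.
At P = 126, buyers demand (164 - 126)/4.5 = 8.4444 while sellers would supply more, so the quantity traded is 8.4444 at price 126.
The supply price at Q = 8.4444 is 79.6667. PS is the trapezoid between 126 and supply over [0, 8.4444]: (1/2)[(126 - 67) + (126 - 79.6667)](8.4444) = 444.7407.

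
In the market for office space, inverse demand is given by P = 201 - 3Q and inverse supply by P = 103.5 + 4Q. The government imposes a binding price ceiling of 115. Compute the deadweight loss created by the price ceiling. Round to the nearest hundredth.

Free-market equilibrium: 201 - 3Q = 103.5 + 4Q gives Q* = 13.9286, P* = 159.2143.
At P = 115, sellers supply (115 - 103.5)/4 = 2.875 while buyers want more, so the quantity traded is 2.875 at price 115.
At Q = 2.875 the demand price is 192.375 and the supply price is 115. Deadweight loss is the triangle between the curves from 2.875 to 13.9286: (1/2)(192.375 - 115)(13.9286 - 2.875) = 427.635.

427.64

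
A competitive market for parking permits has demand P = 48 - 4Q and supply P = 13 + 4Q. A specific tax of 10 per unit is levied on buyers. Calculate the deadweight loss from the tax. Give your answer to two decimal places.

Pre-tax equilibrium: 48 - 4Q = 13 + 4Q gives Q* = 4.375, P* = 30.5.
A tax on buyers shifts demand down by 10: (48 - 10) - 4Q = 13 + 4Q, so Q_t = 3.125. Buyers pay P_b = 35.5; sellers receive P_s = P_b - 10 = 25.5.
Deadweight loss is the triangle between the curves from Q_t to Q*: (1/2)(4.375 - 3.125)(10) = 6.25.

6.25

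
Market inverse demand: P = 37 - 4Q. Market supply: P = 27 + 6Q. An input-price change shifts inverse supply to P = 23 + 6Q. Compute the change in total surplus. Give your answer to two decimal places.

4.80

Initial equilibrium: Q_0 = 1, P_0 = 33; CS_0 = (1/2)(1)(4) = 2, PS_0 = (1/2)(1)(6) = 3.
New equilibrium: 37 - 4Q = 23 + 6Q gives Q_1 = 1.4, P_1 = 31.4; CS_1 = 3.92, PS_1 = 5.88.
Change in total surplus = (3.92 + 5.88) - (2 + 3) = 4.8.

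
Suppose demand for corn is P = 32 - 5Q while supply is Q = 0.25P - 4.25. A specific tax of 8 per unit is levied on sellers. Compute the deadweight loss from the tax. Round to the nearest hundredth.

Rewriting supply in inverse form: P = 17 + 4Q.
Without the tax, 32 - 5Q = 17 + 4Q so Q* = 1.6667 and P* = 23.6667.
With the tax, sellers need 8 more per unit: 32 - 5Q = 17 + 4Q + 8, so Q_t = 0.7778. Buyers pay P_b = 28.1111; sellers receive P_s = P_b - 8 = 20.1111.
Deadweight loss is the triangle between the curves from Q_t to Q*: (1/2)(1.6667 - 0.7778)(8) = 3.5556.

3.56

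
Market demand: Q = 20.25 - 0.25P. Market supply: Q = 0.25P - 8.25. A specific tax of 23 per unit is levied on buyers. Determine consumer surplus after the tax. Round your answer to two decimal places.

19.53

Rewriting demand in inverse form: P = 81 - 4Q.
Rewriting supply in inverse form: P = 33 + 4Q.
Pre-tax equilibrium: 81 - 4Q = 33 + 4Q gives Q* = 6, P* = 57.
A tax on buyers shifts demand down by 23: (81 - 23) - 4Q = 33 + 4Q, so Q_t = 3.125. Buyers pay P_b = 68.5; sellers receive P_s = P_b - 23 = 45.5.
CS = (1/2)(Q_t)(81 - P_b) = (1/2)(3.125)(12.5) = 19.5312.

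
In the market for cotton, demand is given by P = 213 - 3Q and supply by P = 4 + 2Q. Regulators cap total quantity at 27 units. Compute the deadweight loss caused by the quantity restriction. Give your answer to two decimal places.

547.60

Unrestricted equilibrium: Q* = (213 - 4)/(3 + 2) = 41.8.
At Q = 27 the demand price is 213 - 3(27) = 132 and the supply price is 4 + 2(27) = 58.
Deadweight loss is the triangle between the curves from 27 to 41.8: (1/2)(132 - 58)(41.8 - 27) = 547.6.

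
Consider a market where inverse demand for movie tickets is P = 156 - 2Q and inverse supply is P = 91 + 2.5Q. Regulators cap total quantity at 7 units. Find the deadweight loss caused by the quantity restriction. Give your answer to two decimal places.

Without the quota, 156 - 2Q = 91 + 2.5Q gives Q* = 14.4444.
At Q = 7 the demand price is 156 - 2(7) = 142 and the supply price is 91 + 2.5(7) = 108.5.
Deadweight loss is the triangle between the curves from 7 to 14.4444: (1/2)(142 - 108.5)(14.4444 - 7) = 124.6944.

124.69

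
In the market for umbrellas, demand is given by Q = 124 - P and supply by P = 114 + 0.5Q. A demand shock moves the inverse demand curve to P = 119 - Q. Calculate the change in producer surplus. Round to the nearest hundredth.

-8.33

Rewriting demand in inverse form: P = 124 - Q.
Initial equilibrium: Q_0 = 6.6667, P_0 = 117.3333; CS_0 = (1/2)(6.6667)(6.6667) = 22.2222, PS_0 = (1/2)(6.6667)(3.3333) = 11.1111.
New equilibrium: 119 - Q = 114 + 0.5Q gives Q_1 = 3.3333, P_1 = 115.6667; CS_1 = 5.5556, PS_1 = 2.7778.
Change in producer surplus = 2.7778 - 11.1111 = -8.3333.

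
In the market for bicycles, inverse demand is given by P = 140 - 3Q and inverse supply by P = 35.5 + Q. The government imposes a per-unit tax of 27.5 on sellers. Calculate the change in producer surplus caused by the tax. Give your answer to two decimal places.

-155.98

Without the tax, 140 - 3Q = 35.5 + Q so Q* = 26.125 and P* = 61.625.
With the tax, sellers need 27.5 more per unit: 140 - 3Q = 35.5 + Q + 27.5, so Q_t = 19.25. Buyers pay P_b = 82.25; sellers receive P_s = P_b - 27.5 = 54.75.
PS falls from (1/2)(26.125)(26.125) = 341.2578 to (1/2)(19.25)(19.25) = 185.2812, a change of -155.9766.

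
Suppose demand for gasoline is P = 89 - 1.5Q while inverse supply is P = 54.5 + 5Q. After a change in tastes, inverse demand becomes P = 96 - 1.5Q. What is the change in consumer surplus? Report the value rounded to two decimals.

9.44

Initial equilibrium: Q_0 = 5.3077, P_0 = 81.0385; CS_0 = (1/2)(5.3077)(7.9615) = 21.1287, PS_0 = (1/2)(5.3077)(26.5385) = 70.429.
New equilibrium: 96 - 1.5Q = 54.5 + 5Q gives Q_1 = 6.3846, P_1 = 86.4231; CS_1 = 30.5725, PS_1 = 101.9083.
Change in consumer surplus = 30.5725 - 21.1287 = 9.4438.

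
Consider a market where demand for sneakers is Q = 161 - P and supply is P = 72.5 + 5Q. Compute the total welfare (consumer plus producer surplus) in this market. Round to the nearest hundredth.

Rewriting demand in inverse form: P = 161 - Q.
Set 161 - Q = 72.5 + 5Q, which gives 88.5 = 6Q, so Q* = 14.75 and P* = 161 - (14.75) = 146.25.
Total surplus is the full triangle between the curves from 0 to Q*: (1/2)(14.75)(161 - 72.5) = 652.6875.

652.69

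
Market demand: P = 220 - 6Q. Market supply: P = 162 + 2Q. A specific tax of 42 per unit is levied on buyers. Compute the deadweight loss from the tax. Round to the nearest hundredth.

110.25

Without the tax, 220 - 6Q = 162 + 2Q so Q* = 7.25 and P* = 176.5.
A tax on buyers shifts demand down by 42: (220 - 42) - 6Q = 162 + 2Q, so Q_t = 2. Buyers pay P_b = 208; sellers receive P_s = P_b - 42 = 166.
The welfare triangle lost has base Q* - Q_t = 5.25 and height t = 42, so DWL = (1/2)(5.25)(42) = 110.25.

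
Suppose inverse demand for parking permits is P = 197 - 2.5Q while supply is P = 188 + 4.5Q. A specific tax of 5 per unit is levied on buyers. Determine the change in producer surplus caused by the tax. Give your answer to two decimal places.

-2.98

Without the tax, 197 - 2.5Q = 188 + 4.5Q so Q* = 1.2857 and P* = 193.7857.
A tax on buyers shifts demand down by 5: (197 - 5) - 2.5Q = 188 + 4.5Q, so Q_t = 0.5714. Buyers pay P_b = 195.5714; sellers receive P_s = P_b - 5 = 190.5714.
Producers lose the trapezoid between P_s and P* out to Q_t plus the triangle from Q_t to Q*: change in PS = 0.7347 - 3.7194 = -2.9847.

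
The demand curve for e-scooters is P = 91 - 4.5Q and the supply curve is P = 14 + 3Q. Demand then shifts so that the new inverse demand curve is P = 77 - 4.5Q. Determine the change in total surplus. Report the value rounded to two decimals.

-130.67

Initial equilibrium: Q_0 = 10.2667, P_0 = 44.8; CS_0 = (1/2)(10.2667)(46.2) = 237.16, PS_0 = (1/2)(10.2667)(30.8) = 158.1067.
New equilibrium: 77 - 4.5Q = 14 + 3Q gives Q_1 = 8.4, P_1 = 39.2; CS_1 = 158.76, PS_1 = 105.84.
Change in total surplus = (158.76 + 105.84) - (237.16 + 158.1067) = -130.6667.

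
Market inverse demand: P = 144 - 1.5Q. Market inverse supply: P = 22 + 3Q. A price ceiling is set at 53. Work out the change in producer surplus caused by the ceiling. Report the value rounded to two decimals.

Without the control, 144 - 1.5Q = 22 + 3Q so Q* = 27.1111 and P* = 103.3333.
At the ceiling price 53, quantity supplied is (53 - 22)/3 = 10.3333; supply is the short side, so Q = 10.3333 trades at P = 53.
PS goes from (1/2)(27.1111)(81.3333) = 1102.5185 to 160.1667 (computed as (53 - 22)(10.3333) - (1/2)(3)(10.3333)^2), a change of -942.3519.

-942.35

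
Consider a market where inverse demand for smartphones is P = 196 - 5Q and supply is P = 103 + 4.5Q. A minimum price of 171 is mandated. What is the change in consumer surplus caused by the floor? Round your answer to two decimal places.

-177.08

Free-market equilibrium: 196 - 5Q = 103 + 4.5Q gives Q* = 9.7895, P* = 147.0526.
At P = 171, buyers demand (196 - 171)/5 = 5 while sellers would supply more, so the quantity traded is 5 at price 171.
CS goes from (1/2)(9.7895)(48.9474) = 239.5845 to 62.5 (computed as (196 - 171)(5) - (1/2)(5)(5)^2), a change of -177.0845.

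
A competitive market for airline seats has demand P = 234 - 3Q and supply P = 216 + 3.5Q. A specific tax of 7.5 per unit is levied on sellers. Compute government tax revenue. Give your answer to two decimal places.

12.12

Pre-tax equilibrium: 234 - 3Q = 216 + 3.5Q gives Q* = 2.7692, P* = 225.6923.
With the tax, sellers need 7.5 more per unit: 234 - 3Q = 216 + 3.5Q + 7.5, so Q_t = 1.6154. Buyers pay P_b = 229.1538; sellers receive P_s = P_b - 7.5 = 221.6538.
Tax revenue = t x Q_t = 7.5 x 1.6154 = 12.1154.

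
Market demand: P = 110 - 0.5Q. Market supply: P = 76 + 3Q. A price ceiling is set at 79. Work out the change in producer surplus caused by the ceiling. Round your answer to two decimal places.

Free-market equilibrium: 110 - 0.5Q = 76 + 3Q gives Q* = 9.7143, P* = 105.1429.
At the ceiling price 79, quantity supplied is (79 - 76)/3 = 1; supply is the short side, so Q = 1 trades at P = 79.
PS goes from (1/2)(9.7143)(29.1429) = 141.551 to 1.5 (computed as (79 - 76)(1) - (1/2)(3)(1)^2), a change of -140.051.

-140.05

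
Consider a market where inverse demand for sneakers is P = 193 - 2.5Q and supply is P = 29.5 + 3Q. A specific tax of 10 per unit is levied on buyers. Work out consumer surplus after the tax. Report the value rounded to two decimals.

973.65

Without the tax, 193 - 2.5Q = 29.5 + 3Q so Q* = 29.7273 and P* = 118.6818.
A tax on buyers shifts demand down by 10: (193 - 10) - 2.5Q = 29.5 + 3Q, so Q_t = 27.9091. Buyers pay P_b = 123.2273; sellers receive P_s = P_b - 10 = 113.2273.
Consumer surplus is the triangle under demand above P_b: (1/2)(27.9091)(193 - 123.2273) = 973.6467.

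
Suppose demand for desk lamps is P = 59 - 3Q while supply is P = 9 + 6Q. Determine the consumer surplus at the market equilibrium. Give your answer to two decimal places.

Setting demand equal to supply, 50 = 9Q, so Q* = 5.5556 and P* = 42.3333.
The demand choke price is 59, so CS = (1/2)(Q*)(59 - P*) = (1/2)(5.5556)(16.6667) = 46.2963.

46.30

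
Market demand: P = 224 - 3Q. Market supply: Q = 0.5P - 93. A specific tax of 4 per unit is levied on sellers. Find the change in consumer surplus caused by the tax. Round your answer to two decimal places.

Rewriting supply in inverse form: P = 186 + 2Q.
Without the tax, 224 - 3Q = 186 + 2Q so Q* = 7.6 and P* = 201.2.
A tax on sellers shifts supply up by 4: 224 - 3Q = 186 + 2Q + 4, so Q_t = 6.8. Buyers pay P_b = 203.6; sellers receive P_s = P_b - 4 = 199.6.
CS falls from (1/2)(7.6)(22.8) = 86.64 to (1/2)(6.8)(20.4) = 69.36, a change of -17.28.

-17.28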